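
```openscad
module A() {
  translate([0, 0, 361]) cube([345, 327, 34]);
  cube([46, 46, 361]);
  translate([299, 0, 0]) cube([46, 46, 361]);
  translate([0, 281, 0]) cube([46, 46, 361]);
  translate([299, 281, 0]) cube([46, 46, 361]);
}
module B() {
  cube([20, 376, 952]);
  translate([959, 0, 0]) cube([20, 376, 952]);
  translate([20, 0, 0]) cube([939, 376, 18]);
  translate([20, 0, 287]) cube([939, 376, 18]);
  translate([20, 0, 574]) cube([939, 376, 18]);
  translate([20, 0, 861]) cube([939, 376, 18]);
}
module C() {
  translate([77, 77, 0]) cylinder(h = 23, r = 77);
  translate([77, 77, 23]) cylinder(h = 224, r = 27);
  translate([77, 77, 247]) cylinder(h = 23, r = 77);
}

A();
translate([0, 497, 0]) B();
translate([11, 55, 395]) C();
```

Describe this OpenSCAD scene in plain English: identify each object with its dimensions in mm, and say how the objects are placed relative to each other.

A is a four-legged stool. The seat is a 345×327×34 mm slab whose top surface is at z = 395 mm; four square legs, each 46×46 mm in cross-section, run from the floor (z = 0) to the underside of the seat, each flush with a corner of the seat.

B is an open bookshelf. Two side panels, each 20 mm thick, 376 mm deep and 952 mm tall, stand 979 mm apart (outside-to-outside). Between them sit 4 shelves, each 18 mm thick and 376 mm deep, spanning the full gap between the sides. The bottom shelf rests on the floor (its underside at z = 0) and the clear gap between one shelf's top and the next shelf's underside is 269 mm.

C is a spool: two coaxial disc flanges of radius 77 mm and thickness 23 mm, joined by a core cylinder of radius 27 mm and height 224 mm. The lower flange rests on z = 0 and the three cylinders share a vertical axis.

The bookshelf is on the floor beside the stool on its +y side. The spool is on top of the stool.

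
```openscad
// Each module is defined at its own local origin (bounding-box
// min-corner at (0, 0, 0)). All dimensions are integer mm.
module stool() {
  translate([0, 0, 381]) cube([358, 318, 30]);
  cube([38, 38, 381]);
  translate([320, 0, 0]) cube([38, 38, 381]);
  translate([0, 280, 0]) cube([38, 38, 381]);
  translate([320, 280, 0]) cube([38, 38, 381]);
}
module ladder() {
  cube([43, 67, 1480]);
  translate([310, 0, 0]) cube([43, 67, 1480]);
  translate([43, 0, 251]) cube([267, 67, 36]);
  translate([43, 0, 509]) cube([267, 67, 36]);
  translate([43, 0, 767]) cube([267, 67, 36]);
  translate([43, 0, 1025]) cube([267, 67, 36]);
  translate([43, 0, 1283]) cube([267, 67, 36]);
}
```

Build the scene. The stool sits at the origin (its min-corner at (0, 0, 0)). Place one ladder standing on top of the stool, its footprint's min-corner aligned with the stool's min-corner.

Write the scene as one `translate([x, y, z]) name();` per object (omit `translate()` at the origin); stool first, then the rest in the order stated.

stool();
translate([0, 0, 411]) ladder();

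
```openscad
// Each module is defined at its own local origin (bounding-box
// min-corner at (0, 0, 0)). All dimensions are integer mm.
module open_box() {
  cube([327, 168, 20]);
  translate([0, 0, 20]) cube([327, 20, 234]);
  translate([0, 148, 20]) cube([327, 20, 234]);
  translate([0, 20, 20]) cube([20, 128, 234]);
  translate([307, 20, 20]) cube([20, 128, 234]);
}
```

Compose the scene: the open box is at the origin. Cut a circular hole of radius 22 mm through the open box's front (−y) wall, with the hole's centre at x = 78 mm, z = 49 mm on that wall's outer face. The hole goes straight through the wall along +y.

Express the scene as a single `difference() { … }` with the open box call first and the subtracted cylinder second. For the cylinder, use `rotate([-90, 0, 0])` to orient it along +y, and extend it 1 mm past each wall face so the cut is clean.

difference() {
  open_box();
  translate([78, -1, 49]) rotate([-90, 0, 0]) cylinder(h = 22, r = 22);
}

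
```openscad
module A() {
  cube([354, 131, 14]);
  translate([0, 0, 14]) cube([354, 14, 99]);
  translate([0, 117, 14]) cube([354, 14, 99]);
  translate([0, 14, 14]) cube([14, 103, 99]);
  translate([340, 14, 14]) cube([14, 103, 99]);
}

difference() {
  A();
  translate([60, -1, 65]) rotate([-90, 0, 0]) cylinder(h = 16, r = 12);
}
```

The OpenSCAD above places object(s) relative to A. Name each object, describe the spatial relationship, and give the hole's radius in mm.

The subtracted cylinder has r = 12 mm.

A is an open box. The open box has a circular hole through its front wall. The hole's radius is 12 mm.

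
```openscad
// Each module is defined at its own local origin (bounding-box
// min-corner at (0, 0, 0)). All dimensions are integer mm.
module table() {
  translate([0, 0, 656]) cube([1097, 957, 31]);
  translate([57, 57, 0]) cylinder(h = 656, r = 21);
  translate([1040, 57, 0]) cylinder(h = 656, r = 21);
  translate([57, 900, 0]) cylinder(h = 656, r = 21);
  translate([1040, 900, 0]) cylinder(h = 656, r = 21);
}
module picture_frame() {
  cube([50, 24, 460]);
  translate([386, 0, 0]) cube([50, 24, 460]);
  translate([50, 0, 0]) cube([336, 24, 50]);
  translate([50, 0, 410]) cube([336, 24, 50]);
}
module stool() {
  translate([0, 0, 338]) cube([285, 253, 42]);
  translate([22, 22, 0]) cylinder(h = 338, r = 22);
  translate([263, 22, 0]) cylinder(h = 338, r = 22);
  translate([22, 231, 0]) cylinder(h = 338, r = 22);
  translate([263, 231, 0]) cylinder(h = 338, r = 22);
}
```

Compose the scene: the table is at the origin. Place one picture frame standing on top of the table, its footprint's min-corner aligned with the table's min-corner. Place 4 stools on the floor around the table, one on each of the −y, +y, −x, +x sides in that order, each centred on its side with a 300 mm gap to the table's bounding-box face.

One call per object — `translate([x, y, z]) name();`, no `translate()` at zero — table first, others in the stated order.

table();
translate([0, 0, 687]) picture_frame();
translate([406, -553, 0]) stool();
translate([406, 1257, 0]) stool();
translate([-585, 352, 0]) stool();
translate([1397, 352, 0]) stool();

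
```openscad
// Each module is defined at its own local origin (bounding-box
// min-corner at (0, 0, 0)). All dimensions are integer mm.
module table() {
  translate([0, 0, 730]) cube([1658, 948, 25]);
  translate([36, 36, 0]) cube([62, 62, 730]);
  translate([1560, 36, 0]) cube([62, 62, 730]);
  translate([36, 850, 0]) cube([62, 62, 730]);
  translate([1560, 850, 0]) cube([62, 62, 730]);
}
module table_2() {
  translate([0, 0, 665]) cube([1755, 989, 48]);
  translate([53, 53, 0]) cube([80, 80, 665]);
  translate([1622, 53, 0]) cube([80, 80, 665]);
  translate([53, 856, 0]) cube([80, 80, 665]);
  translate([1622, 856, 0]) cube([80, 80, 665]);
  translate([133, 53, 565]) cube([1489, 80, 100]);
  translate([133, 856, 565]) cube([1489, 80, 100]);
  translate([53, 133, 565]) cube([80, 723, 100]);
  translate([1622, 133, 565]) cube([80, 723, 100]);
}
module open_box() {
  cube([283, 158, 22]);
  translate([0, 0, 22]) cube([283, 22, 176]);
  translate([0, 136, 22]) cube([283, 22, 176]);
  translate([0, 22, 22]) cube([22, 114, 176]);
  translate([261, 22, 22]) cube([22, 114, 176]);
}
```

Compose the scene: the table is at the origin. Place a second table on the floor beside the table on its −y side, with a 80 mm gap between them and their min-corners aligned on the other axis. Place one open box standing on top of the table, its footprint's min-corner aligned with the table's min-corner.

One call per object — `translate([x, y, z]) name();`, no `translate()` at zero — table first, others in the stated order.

table();
translate([0, -1069, 0]) table_2();
translate([0, 0, 755]) open_box();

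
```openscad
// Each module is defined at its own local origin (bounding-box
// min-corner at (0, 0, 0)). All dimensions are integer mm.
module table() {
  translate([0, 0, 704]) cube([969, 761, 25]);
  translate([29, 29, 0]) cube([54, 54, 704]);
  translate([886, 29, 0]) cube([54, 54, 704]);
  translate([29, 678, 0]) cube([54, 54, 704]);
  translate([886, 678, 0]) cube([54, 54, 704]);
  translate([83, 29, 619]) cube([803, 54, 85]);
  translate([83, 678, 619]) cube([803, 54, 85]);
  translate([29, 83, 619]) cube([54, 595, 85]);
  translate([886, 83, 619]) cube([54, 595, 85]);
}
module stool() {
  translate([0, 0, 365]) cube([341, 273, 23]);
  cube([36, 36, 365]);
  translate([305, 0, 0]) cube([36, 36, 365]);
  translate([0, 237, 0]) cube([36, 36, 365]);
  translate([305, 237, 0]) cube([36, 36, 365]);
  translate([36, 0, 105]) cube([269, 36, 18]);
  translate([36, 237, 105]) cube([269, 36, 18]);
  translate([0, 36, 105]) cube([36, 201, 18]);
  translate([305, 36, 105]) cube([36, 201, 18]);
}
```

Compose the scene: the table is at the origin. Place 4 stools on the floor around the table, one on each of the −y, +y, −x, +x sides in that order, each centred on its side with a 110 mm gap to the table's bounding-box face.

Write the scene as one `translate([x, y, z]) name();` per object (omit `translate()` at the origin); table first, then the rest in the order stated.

table();
translate([314, -383, 0]) stool();
translate([314, 871, 0]) stool();
translate([-451, 244, 0]) stool();
translate([1079, 244, 0]) stool();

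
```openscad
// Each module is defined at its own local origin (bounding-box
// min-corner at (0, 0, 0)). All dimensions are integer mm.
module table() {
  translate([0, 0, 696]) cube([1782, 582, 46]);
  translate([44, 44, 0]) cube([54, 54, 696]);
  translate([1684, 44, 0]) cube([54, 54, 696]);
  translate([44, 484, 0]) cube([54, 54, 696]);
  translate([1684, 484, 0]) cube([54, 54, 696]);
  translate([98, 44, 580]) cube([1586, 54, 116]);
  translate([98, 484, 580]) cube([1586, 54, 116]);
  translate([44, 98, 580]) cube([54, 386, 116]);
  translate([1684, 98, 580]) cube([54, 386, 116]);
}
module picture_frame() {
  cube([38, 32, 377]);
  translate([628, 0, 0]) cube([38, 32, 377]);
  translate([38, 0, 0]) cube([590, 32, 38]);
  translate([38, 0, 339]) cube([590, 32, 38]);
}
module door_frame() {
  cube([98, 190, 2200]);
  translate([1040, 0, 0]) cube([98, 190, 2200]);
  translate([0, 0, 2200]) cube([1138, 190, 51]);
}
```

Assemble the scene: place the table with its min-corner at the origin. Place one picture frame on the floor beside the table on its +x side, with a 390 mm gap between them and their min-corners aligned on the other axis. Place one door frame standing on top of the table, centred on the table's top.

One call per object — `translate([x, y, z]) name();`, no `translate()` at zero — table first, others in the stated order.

table();
translate([2172, 0, 0]) picture_frame();
translate([322, 196, 742]) door_frame();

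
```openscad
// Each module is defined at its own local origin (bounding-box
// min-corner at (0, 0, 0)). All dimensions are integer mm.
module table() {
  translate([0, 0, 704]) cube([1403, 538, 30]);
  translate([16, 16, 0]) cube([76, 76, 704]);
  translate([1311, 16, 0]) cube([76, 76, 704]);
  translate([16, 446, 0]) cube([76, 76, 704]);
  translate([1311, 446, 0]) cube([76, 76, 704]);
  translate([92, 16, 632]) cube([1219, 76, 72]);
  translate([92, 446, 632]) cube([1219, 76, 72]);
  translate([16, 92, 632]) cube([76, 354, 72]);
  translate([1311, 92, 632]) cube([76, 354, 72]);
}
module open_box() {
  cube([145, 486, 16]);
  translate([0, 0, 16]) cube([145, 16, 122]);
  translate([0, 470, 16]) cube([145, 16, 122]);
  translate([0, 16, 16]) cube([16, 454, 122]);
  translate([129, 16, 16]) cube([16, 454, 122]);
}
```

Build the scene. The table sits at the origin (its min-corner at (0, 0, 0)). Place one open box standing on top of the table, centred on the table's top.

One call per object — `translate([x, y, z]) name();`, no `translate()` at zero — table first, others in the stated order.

table();
translate([629, 26, 734]) open_box();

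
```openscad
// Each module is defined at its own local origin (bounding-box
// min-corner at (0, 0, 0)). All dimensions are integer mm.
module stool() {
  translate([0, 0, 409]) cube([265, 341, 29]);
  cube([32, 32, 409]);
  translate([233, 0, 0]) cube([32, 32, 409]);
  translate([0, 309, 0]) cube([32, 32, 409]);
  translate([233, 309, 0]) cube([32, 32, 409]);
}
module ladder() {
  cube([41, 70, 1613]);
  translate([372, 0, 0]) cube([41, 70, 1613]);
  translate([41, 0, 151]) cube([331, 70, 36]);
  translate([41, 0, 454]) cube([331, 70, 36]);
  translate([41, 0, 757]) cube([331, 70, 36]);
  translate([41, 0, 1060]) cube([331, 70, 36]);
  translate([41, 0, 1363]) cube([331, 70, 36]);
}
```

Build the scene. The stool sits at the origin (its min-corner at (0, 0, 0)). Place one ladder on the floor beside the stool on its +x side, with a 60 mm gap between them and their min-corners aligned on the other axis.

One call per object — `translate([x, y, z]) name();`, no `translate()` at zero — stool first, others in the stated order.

stool();
translate([325, 0, 0]) ladder();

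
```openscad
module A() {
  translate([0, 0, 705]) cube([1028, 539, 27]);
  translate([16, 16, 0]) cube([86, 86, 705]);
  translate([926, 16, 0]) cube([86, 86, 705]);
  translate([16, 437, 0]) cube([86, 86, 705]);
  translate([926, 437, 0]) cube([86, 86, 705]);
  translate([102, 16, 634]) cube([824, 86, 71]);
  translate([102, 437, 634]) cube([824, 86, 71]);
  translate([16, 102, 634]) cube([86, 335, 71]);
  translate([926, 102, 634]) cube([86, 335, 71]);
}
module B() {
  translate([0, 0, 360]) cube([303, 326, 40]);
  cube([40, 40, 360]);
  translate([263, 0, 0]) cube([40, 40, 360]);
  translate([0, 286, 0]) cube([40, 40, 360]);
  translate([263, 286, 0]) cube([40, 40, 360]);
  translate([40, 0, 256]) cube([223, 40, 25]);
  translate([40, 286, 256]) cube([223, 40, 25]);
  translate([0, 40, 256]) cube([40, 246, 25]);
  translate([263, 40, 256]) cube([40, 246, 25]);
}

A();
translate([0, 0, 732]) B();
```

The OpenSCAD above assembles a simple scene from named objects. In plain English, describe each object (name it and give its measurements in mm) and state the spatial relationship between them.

A is a table with a 1028×539 mm rectangular top, 27 mm thick, top surface at z = 732 mm, supported by four 86×86 mm square legs, each inset 16 mm from the nearest pair of top edges, running from the floor. Four apron rails, 86 mm thick and 71 mm tall, run between adjacent legs with their top edges flush with the underside of the top and their outer faces flush with the legs' outer faces.

B is a four-legged stool. The seat is a 303×326×40 mm slab whose top surface is at z = 400 mm; four square legs, each 40×40 mm in cross-section, run from the floor (z = 0) to the underside of the seat, each flush with a corner of the seat. Four stretchers, 40 mm wide and 25 mm tall, connect adjacent legs with their undersides at z = 256 mm, each running between the inner faces of the legs it joins and aligned with the legs' outer faces on the other axis.

The stool is on top of the table.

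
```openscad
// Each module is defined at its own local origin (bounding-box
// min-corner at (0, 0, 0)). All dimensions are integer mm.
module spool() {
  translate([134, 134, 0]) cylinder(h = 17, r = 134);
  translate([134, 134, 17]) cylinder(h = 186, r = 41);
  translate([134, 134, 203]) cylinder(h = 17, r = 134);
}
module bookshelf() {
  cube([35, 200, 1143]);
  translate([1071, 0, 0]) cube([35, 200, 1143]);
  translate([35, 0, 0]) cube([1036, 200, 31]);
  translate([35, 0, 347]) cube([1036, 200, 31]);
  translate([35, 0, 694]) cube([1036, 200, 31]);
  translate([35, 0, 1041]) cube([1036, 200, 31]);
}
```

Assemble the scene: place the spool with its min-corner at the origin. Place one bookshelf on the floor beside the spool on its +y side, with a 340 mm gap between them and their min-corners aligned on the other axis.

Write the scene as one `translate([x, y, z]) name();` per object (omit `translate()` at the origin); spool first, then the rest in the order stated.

spool();
translate([0, 608, 0]) bookshelf();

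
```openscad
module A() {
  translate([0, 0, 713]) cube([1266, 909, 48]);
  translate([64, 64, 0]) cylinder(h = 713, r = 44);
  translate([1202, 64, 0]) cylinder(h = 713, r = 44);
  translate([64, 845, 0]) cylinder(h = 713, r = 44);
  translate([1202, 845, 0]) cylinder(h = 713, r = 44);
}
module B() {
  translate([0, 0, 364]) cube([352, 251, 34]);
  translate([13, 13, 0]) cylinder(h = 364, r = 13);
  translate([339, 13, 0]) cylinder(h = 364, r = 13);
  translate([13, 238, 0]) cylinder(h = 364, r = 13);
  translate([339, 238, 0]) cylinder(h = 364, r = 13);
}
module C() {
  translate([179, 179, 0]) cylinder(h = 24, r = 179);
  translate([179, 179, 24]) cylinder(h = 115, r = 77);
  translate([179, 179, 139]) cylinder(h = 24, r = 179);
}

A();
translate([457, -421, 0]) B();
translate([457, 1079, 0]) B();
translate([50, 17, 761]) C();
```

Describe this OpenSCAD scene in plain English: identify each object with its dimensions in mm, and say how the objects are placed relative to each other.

A is a rectangular dining table. The top is 1266×909×48 mm with its upper surface at z = 761 mm. It stands on four round legs of 88 mm diameter, each leg's bounding box inset 20 mm from the nearest pair of top edges, running from the floor to the underside of the top.

B is a four-legged stool. The seat is 352×251 mm, 34 mm thick, top at z = 398 mm. It stands on four round legs, each 26 mm in diameter, from z = 0 to the seat underside, each leg's axis is inset half a diameter from the nearest pair of seat edges (so the leg's bounding box is flush with the corner).

C is a spool: two coaxial disc flanges of radius 179 mm and thickness 24 mm, joined by a core cylinder of radius 77 mm and height 115 mm. The lower flange rests on z = 0 and the three cylinders share a vertical axis.

Two stools sit around the table at the −y, +y sides. The spool is on top of the table.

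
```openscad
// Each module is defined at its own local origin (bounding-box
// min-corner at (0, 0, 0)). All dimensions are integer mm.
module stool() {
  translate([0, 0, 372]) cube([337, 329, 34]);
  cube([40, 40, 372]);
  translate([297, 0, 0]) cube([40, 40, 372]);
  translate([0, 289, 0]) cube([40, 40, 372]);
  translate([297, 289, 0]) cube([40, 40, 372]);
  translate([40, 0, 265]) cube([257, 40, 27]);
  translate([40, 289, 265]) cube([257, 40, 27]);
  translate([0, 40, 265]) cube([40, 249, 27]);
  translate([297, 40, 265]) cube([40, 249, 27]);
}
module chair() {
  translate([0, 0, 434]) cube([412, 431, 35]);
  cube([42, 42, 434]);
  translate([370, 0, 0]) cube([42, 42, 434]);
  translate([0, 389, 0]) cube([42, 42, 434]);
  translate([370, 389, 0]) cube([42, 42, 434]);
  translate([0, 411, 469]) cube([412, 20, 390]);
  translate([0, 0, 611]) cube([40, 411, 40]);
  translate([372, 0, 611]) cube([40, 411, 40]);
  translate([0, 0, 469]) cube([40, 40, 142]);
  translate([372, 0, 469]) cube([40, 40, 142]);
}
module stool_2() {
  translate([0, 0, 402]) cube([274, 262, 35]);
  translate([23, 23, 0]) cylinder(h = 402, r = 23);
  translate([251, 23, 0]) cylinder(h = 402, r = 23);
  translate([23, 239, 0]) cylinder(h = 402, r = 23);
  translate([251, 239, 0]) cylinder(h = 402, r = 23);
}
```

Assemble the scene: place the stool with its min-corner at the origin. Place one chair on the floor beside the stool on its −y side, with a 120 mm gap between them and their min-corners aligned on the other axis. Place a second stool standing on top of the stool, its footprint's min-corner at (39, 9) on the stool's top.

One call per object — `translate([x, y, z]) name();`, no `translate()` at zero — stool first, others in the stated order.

stool();
translate([0, -551, 0]) chair();
translate([39, 9, 406]) stool_2();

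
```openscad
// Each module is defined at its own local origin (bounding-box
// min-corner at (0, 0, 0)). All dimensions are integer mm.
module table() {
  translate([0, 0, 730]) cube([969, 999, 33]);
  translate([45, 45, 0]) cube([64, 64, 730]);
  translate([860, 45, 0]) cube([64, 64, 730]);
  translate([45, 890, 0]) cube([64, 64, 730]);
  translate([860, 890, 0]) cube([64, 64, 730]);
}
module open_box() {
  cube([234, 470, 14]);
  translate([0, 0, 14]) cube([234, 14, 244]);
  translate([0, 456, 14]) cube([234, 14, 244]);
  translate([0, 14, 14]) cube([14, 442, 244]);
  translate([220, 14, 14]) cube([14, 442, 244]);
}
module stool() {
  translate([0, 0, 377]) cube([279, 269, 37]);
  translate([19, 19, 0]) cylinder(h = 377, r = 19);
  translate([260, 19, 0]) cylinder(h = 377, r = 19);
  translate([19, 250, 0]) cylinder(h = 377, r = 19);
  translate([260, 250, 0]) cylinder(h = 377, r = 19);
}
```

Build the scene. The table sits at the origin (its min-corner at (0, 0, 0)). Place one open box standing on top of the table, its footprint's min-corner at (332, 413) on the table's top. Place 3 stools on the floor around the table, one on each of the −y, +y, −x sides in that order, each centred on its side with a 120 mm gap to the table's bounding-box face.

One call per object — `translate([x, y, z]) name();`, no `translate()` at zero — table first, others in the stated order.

table();
translate([332, 413, 763]) open_box();
translate([345, -389, 0]) stool();
translate([345, 1119, 0]) stool();
translate([-399, 365, 0]) stool();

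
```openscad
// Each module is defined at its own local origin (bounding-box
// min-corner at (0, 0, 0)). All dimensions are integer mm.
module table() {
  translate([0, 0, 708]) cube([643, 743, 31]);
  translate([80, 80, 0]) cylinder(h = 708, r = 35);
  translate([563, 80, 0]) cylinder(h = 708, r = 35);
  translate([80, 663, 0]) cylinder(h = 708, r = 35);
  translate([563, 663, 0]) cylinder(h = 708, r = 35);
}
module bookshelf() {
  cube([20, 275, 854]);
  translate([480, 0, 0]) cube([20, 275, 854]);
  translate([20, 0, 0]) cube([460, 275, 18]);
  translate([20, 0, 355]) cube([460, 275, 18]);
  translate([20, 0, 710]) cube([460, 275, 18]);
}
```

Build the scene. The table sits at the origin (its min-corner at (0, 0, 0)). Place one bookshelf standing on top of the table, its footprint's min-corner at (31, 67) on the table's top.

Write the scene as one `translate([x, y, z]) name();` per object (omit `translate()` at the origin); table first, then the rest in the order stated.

table();
translate([31, 67, 739]) bookshelf();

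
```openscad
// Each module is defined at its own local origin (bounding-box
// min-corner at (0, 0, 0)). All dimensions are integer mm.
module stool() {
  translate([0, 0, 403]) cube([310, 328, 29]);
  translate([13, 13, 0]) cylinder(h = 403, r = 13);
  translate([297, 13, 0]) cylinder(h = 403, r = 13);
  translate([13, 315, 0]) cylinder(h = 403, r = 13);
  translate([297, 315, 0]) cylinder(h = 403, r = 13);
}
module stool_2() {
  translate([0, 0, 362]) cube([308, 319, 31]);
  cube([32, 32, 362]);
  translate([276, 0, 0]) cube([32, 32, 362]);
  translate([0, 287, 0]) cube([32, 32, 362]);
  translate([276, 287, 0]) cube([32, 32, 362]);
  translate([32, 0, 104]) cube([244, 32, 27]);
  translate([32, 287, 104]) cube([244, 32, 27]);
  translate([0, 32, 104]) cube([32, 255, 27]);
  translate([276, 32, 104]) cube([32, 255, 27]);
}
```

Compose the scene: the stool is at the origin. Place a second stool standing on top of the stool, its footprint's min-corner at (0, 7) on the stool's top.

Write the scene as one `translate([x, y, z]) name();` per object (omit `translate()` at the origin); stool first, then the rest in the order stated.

stool();
translate([0, 7, 432]) stool_2();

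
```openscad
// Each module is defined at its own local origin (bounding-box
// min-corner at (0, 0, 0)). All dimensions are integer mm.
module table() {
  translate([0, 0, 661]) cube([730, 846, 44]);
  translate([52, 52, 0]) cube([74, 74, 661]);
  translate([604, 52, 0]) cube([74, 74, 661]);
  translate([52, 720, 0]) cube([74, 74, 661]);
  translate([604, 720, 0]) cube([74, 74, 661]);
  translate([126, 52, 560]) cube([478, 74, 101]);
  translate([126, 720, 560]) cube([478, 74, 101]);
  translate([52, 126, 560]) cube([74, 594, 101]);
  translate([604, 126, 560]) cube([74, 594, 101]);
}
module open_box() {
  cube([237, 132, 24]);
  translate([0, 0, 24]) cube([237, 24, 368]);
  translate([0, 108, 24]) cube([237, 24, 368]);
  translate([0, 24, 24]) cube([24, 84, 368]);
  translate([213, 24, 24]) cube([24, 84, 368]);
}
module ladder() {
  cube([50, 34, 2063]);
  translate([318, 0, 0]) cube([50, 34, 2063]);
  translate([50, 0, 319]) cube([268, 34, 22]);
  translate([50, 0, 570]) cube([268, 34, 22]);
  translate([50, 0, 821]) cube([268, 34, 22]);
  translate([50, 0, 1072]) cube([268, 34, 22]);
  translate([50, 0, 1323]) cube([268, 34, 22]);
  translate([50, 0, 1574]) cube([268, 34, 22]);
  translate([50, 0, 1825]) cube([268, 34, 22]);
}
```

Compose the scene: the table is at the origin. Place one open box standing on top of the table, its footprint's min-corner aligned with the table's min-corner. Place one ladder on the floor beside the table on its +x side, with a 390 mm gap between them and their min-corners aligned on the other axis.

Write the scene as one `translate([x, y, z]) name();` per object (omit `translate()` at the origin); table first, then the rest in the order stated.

table();
translate([0, 0, 705]) open_box();
translate([1120, 0, 0]) ladder();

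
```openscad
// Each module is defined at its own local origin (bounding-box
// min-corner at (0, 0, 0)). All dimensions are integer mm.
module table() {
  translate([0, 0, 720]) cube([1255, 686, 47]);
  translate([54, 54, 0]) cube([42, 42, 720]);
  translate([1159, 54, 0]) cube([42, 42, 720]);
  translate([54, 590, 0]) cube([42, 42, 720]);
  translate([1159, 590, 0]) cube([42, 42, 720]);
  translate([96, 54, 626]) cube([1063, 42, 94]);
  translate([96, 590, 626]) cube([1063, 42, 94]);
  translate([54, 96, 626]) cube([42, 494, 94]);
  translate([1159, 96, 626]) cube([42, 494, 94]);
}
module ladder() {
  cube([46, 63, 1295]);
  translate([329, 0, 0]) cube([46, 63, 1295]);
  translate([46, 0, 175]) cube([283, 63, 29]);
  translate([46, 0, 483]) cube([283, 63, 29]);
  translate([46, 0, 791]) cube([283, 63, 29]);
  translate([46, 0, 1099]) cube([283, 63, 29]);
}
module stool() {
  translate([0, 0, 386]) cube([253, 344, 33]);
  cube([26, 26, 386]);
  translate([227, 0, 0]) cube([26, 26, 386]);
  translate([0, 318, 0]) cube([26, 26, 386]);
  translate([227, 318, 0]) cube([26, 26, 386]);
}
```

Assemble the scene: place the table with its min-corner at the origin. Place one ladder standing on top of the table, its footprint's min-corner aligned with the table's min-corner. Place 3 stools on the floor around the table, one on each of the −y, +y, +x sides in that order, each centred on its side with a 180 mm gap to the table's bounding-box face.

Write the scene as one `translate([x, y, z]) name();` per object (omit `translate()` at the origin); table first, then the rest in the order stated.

table();
translate([0, 0, 767]) ladder();
translate([501, -524, 0]) stool();
translate([501, 866, 0]) stool();
translate([1435, 171, 0]) stool();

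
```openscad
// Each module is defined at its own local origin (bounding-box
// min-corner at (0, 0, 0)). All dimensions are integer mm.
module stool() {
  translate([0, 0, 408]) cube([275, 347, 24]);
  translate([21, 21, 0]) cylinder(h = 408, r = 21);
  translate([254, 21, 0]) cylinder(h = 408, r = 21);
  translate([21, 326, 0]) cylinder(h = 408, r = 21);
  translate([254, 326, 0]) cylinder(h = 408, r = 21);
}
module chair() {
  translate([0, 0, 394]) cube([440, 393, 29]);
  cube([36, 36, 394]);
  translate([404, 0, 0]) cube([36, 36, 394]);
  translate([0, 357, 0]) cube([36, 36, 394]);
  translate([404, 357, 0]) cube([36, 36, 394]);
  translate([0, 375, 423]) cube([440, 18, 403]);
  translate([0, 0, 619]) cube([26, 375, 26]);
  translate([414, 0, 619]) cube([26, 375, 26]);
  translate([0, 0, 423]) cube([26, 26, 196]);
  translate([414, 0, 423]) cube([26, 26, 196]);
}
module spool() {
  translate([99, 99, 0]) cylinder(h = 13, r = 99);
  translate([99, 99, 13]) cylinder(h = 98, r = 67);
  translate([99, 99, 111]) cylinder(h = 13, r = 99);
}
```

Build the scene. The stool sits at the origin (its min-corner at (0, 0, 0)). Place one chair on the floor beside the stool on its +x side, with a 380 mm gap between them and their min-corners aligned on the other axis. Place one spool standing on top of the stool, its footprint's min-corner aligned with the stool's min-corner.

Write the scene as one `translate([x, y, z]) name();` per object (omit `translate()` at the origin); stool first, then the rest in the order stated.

stool();
translate([655, 0, 0]) chair();
translate([0, 0, 432]) spool();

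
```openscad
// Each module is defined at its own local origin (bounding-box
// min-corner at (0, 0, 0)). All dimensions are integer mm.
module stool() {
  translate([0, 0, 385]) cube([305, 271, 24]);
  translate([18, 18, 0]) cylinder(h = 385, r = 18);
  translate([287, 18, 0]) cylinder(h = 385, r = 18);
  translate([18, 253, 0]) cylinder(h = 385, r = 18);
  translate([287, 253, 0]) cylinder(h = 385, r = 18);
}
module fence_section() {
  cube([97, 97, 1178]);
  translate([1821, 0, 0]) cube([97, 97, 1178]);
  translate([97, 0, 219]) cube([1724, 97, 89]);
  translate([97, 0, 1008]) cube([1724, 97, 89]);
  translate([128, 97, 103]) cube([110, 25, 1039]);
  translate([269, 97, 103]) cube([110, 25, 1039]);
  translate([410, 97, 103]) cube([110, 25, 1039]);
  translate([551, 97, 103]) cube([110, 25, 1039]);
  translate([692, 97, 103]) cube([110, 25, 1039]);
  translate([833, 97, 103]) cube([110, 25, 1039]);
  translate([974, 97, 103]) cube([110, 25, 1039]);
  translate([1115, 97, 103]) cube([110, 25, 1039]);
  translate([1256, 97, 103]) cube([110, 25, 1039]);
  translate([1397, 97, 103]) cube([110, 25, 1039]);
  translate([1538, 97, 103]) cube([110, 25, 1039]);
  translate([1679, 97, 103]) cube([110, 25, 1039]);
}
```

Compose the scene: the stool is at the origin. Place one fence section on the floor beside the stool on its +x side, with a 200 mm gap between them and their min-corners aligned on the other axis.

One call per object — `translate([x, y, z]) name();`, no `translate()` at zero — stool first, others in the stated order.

stool();
translate([505, 0, 0]) fence_section();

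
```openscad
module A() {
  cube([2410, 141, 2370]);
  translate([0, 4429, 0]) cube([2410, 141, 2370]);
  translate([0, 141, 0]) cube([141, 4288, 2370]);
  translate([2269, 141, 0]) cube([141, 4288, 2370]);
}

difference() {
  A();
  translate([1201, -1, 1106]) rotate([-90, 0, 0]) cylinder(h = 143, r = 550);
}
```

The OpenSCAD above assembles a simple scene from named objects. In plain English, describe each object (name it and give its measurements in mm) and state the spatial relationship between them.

A is the wall frame of a small rectangular building: four walls, each 2370 mm tall and 141 mm thick, enclosing a footprint 2410 mm (x) by 4570 mm (y) outside-to-outside, with no floor or roof. The front and back walls (the −y and +y sides) span the full width; the two side walls fit between them.

The house frame has a circular hole of radius 550 mm through its front wall, centred at (x = 1201, z = 1106).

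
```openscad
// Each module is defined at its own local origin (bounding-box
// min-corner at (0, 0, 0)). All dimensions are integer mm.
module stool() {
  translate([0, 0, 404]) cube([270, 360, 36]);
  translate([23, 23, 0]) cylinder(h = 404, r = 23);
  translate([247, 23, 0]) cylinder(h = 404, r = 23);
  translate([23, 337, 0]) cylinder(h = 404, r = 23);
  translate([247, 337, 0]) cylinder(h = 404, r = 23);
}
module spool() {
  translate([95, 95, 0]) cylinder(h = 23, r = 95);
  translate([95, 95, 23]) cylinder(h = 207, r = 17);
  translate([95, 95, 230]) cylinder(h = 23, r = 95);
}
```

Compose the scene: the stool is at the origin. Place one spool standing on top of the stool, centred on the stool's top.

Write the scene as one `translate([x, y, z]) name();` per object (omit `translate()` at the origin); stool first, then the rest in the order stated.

stool();
translate([40, 85, 440]) spool();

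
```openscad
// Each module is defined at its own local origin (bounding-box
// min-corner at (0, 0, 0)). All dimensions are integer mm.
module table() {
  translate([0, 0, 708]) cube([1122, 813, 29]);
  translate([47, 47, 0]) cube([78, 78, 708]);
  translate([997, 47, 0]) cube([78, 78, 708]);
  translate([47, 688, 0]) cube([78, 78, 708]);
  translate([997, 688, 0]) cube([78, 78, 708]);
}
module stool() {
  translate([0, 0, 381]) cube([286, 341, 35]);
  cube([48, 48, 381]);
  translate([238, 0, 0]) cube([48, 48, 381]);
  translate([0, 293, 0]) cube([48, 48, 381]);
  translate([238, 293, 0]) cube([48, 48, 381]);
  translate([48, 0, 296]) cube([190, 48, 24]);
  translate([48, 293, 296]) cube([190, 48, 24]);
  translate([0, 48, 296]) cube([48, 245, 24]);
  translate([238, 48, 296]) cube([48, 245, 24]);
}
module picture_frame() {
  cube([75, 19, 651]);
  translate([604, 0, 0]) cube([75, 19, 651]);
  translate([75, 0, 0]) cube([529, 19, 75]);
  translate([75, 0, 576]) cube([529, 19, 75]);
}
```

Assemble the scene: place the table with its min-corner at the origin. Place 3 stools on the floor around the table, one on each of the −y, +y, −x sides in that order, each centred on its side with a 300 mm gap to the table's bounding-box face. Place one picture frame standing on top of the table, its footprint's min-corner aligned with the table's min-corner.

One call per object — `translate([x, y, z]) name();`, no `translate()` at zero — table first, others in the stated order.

table();
translate([418, -641, 0]) stool();
translate([418, 1113, 0]) stool();
translate([-586, 236, 0]) stool();
translate([0, 0, 737]) picture_frame();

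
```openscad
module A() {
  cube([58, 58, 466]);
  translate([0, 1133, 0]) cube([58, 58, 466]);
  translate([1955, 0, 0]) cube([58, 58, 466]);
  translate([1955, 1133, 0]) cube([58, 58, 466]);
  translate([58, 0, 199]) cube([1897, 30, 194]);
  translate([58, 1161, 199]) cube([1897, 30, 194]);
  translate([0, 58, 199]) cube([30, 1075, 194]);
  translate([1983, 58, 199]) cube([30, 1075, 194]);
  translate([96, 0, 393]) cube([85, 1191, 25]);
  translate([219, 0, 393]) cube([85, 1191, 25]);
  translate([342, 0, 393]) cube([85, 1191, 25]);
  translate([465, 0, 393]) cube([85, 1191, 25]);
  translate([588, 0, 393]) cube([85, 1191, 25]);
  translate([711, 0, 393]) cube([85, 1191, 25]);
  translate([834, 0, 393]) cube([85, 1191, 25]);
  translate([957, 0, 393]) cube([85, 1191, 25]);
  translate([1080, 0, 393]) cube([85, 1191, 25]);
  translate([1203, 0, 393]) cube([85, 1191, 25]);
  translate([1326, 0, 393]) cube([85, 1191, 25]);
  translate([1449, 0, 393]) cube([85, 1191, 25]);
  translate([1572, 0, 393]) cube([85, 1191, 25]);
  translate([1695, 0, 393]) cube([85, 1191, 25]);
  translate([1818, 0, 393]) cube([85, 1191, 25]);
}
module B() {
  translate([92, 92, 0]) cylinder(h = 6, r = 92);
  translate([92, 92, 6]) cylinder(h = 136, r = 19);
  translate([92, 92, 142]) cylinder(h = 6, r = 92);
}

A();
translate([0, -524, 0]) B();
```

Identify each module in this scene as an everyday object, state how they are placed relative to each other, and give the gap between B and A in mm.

The spool's nearest face is 340 mm from the bed frame's −y face.

A is a bed frame. B is a spool. The spool is on the floor beside the bed frame on its −y side. The gap between the spool and the bed frame is 340 mm.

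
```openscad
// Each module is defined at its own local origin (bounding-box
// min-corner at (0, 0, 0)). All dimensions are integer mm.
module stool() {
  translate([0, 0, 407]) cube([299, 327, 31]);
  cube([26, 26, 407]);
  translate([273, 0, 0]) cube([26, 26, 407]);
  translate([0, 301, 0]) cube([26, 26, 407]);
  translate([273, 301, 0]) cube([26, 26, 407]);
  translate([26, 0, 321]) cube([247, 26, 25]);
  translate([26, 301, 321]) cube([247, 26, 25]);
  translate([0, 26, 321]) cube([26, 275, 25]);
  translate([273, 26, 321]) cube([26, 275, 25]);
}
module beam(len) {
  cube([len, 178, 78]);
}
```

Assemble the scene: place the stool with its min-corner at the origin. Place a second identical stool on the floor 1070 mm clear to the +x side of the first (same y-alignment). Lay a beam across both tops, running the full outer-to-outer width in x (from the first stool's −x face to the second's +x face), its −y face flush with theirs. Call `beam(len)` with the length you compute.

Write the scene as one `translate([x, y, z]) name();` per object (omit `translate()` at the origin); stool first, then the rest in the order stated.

stool();
translate([1369, 0, 0]) stool();
translate([0, 0, 438]) beam(1668);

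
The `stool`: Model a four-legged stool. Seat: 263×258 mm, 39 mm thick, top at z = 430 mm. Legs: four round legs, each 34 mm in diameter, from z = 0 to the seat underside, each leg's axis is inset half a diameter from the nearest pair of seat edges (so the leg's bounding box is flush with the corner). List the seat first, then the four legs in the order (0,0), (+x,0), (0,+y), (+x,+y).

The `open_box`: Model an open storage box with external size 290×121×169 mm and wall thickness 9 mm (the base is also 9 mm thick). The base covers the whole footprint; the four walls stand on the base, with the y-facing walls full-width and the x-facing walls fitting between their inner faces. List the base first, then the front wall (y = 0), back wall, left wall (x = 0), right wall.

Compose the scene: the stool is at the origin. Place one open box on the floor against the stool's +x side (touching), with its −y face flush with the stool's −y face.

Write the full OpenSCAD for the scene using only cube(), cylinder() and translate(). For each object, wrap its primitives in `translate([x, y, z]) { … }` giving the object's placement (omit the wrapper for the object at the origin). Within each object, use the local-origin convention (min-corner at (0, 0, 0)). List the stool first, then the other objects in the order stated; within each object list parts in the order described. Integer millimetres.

translate([0, 0, 391]) cube([263, 258, 39]);
translate([17, 17, 0]) cylinder(h = 391, r = 17);
translate([246, 17, 0]) cylinder(h = 391, r = 17);
translate([17, 241, 0]) cylinder(h = 391, r = 17);
translate([246, 241, 0]) cylinder(h = 391, r = 17);
translate([263, 0, 0]) {
  cube([290, 121, 9]);
  translate([0, 0, 9]) cube([290, 9, 160]);
  translate([0, 112, 9]) cube([290, 9, 160]);
  translate([0, 9, 9]) cube([9, 103, 160]);
  translate([281, 9, 9]) cube([9, 103, 160]);
}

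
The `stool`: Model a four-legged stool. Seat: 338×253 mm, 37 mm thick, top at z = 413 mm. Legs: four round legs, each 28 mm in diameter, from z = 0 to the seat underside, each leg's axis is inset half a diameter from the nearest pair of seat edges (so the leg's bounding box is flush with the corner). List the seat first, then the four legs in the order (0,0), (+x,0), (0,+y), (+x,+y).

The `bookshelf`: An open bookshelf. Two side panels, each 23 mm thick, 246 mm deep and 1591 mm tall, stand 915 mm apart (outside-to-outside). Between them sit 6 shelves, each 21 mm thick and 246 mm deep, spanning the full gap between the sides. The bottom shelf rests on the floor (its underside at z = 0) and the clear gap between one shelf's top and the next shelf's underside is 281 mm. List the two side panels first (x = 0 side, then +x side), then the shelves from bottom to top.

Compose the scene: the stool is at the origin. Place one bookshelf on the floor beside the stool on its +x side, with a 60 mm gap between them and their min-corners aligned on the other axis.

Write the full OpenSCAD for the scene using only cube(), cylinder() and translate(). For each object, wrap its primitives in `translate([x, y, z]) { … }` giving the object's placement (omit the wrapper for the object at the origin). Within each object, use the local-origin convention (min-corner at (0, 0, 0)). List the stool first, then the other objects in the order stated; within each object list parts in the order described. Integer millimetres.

translate([0, 0, 376]) cube([338, 253, 37]);
translate([14, 14, 0]) cylinder(h = 376, r = 14);
translate([324, 14, 0]) cylinder(h = 376, r = 14);
translate([14, 239, 0]) cylinder(h = 376, r = 14);
translate([324, 239, 0]) cylinder(h = 376, r = 14);
translate([398, 0, 0]) {
  cube([23, 246, 1591]);
  translate([892, 0, 0]) cube([23, 246, 1591]);
  translate([23, 0, 0]) cube([869, 246, 21]);
  translate([23, 0, 302]) cube([869, 246, 21]);
  translate([23, 0, 604]) cube([869, 246, 21]);
  translate([23, 0, 906]) cube([869, 246, 21]);
  translate([23, 0, 1208]) cube([869, 246, 21]);
  translate([23, 0, 1510]) cube([869, 246, 21]);
}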